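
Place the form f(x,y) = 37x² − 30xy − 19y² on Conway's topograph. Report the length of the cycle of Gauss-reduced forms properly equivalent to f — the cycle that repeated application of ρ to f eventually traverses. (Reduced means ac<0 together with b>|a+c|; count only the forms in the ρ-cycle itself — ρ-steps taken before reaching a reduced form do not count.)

D = 3712, ⌊√D⌋ = 60
descent: ρ → (-19,30,37)  [lands on river]
river: ρ → (37,44,-12)
river: ρ → (-12,52,21)
river: ρ → (21,32,-32)
river: ρ → (-32,32,21)
river: ρ → (21,52,-12)
river: ρ → (-12,44,37)
river: ρ → (37,30,-19)
river: ρ → (-19,46,21)
river: ρ → (21,38,-27)
river: ρ → (-27,16,32)
river: ρ → (32,48,-11)
river: ρ → (-11,40,48)
river: ρ → (48,56,-3)
river: ρ → (-3,58,29)
river: ρ → (29,58,-3)
river: ρ → (-3,56,48)
river: ρ → (48,40,-11)
river: ρ → (-11,48,32)
river: ρ → (32,16,-27)
river: ρ → (-27,38,21)
river: ρ → (21,46,-19)
ρ-cycle length = 22 (tail of 1 descent step not counted)

22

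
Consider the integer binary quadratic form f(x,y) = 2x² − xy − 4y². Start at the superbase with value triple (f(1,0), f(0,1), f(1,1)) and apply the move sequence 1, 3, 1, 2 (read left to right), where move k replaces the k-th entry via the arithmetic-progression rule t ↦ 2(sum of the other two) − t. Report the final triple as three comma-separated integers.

start (2,-4,-3) = (f(1,0),f(0,1),f(1,1))
replace slot 1: 2·((-4)+(-3)) − 2 = -16 → (-16,-4,-3)
replace slot 3: 2·((-16)+(-4)) − (-3) = -37 → (-16,-4,-37)
replace slot 1: 2·((-4)+(-37)) − (-16) = -66 → (-66,-4,-37)
replace slot 2: 2·((-66)+(-37)) − (-4) = -202 → (-66,-202,-37)

-66,-202,-37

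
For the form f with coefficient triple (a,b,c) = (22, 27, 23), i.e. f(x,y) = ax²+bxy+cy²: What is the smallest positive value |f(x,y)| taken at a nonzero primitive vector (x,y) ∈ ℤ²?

translate: b→-17 (≡27 mod 44), so (22,27,23)→(22,-17,18)
flip: (22,-17,18)→(18,17,22)
reduced (well bottom): (18,17,22) with a≤c, −a<b≤a
well minimum = a = 18

18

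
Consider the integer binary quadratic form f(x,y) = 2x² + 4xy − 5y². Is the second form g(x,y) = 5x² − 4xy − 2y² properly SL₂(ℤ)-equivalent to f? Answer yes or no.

D₁ = 56, D₂ = 56
river cycle of f (length 4): (-5, 6, 1), (1, 6, -5), (-5, 4, 2), (2, 4, -5)
river cycle of g (length 4): (-2, 4, 5), (5, 6, -1), (-1, 6, 5), (5, 4, -2)
cycles differ ⇒ inequivalent

no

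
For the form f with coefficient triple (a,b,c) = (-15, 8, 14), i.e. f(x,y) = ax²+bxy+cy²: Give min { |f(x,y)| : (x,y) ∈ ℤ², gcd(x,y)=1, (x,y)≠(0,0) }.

river: ρ → (14,20,-9)
river: ρ → (-9,16,18)
river: ρ → (18,20,-7)
river: ρ → (-7,22,15)
river: ρ → (15,8,-14)
river: ρ → (-14,20,9)
river: ρ → (9,16,-18)
river: ρ → (-18,20,7)
river: ρ → (7,22,-15)
river: ρ → (-15,8,14)
closes: descent 0, river 10
min |a| on river = 7

7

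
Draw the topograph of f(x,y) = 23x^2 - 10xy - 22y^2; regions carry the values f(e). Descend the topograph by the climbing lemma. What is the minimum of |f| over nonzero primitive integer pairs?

descent: ρ → (-22,10,23)  [lands on river]
river: ρ → (23,36,-9)
river: ρ → (-9,36,23)
river: ρ → (23,10,-22)
river: ρ → (-22,34,11)
river: ρ → (11,32,-25)
river: ρ → (-25,18,18)
river: ρ → (18,18,-25)
river: ρ → (-25,32,11)
river: ρ → (11,34,-22)
closes: descent 1, river 10
min |a| on river = 9

9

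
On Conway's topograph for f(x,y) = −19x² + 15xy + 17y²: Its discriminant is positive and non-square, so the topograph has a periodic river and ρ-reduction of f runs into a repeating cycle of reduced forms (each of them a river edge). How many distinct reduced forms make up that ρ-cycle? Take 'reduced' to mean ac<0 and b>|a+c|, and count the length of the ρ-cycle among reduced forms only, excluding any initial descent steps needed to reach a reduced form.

D = 1517, ⌊√D⌋ = 38
river: ρ → (17,19,-17)
river: ρ → (-17,15,19)
river: ρ → (19,23,-13)
river: ρ → (-13,29,13)
river: ρ → (13,23,-19)
river: ρ → (-19,15,17)
ρ-cycle length = 6 (tail of 0 descent steps not counted)

6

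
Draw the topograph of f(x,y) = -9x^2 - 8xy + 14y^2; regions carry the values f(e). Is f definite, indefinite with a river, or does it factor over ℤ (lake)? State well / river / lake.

D = b²−4ac = (-8)² − 4·(-9)·14 = 568
D > 0 non-square ⇒ indefinite ⇒ periodic river

river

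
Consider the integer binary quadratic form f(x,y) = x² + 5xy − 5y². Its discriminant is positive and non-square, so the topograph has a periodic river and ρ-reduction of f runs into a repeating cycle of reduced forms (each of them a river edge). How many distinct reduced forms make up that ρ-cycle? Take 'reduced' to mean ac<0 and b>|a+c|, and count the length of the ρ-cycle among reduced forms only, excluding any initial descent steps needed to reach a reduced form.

D = 45, ⌊√D⌋ = 6
river: ρ → (-5,5,1)
river: ρ → (1,5,-5)
ρ-cycle length = 2 (tail of 0 descent steps not counted)

2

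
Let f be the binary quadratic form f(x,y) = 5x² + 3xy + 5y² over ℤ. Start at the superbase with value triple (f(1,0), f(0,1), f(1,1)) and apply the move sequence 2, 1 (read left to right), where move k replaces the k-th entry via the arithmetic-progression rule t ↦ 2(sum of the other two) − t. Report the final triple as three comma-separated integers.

start (5,5,13) = (f(1,0),f(0,1),f(1,1))
replace slot 2: 2·(5+13) − 5 = 31 → (5,31,13)
replace slot 1: 2·(31+13) − 5 = 83 → (83,31,13)

83,31,13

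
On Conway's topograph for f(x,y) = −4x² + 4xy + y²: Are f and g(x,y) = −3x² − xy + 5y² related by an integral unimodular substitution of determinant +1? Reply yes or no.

D₁ = 32, D₂ = 61
discriminants differ ⇒ not SL₂(ℤ)-equivalent

no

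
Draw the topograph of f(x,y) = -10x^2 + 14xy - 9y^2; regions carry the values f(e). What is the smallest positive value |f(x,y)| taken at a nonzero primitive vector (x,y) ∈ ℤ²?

translate: b→6 (≡-14 mod 20), so (10,-14,9)→(10,6,5)
flip: (10,6,5)→(5,-6,10)
translate: b→4 (≡-6 mod 10), so (5,-6,10)→(5,4,9)
reduced (well bottom): (5,4,9) with a≤c, −a<b≤a
well minimum |f| = |-5| = 5 (negative-definite)

5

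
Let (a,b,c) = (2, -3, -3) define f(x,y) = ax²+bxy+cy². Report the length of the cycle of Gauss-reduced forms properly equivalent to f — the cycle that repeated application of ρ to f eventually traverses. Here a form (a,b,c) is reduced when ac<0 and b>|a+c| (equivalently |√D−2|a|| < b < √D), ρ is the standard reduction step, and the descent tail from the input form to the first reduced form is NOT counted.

D = 33, ⌊√D⌋ = 5
descent: ρ → (-3,3,2)  [lands on river]
river: ρ → (2,5,-1)
river: ρ → (-1,5,2)
river: ρ → (2,3,-3)
ρ-cycle length = 4 (tail of 1 descent step not counted)

4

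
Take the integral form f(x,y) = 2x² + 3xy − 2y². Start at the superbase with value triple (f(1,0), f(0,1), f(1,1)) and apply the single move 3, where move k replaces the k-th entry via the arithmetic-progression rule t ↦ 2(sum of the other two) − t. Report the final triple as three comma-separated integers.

start (2,-2,3) = (f(1,0),f(0,1),f(1,1))
replace slot 3: 2·(2+(-2)) − 3 = -3 → (2,-2,-3)

2,-2,-3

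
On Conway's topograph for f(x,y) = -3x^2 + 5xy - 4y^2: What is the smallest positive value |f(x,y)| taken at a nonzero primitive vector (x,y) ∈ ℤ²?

translate: b→1 (≡-5 mod 6), so (3,-5,4)→(3,1,2)
flip: (3,1,2)→(2,-1,3)
reduced (well bottom): (2,-1,3) with a≤c, −a<b≤a
well minimum |f| = |-2| = 2 (negative-definite)

2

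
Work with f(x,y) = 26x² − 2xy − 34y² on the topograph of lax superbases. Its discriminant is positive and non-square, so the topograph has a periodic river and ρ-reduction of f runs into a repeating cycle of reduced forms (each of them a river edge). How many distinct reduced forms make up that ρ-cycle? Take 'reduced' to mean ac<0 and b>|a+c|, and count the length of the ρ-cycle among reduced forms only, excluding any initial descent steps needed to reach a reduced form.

D = 3540, ⌊√D⌋ = 59
descent: ρ → (-34,2,26)
descent: ρ → (26,50,-10)  [lands on river]
river: ρ → (-10,50,26)
river: ρ → (26,54,-6)
river: ρ → (-6,54,26)
ρ-cycle length = 4 (tail of 2 descent steps not counted)

4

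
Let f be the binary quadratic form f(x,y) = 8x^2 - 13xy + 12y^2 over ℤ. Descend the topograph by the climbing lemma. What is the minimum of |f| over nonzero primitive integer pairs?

translate: b→3 (≡-13 mod 16), so (8,-13,12)→(8,3,7)
flip: (8,3,7)→(7,-3,8)
reduced (well bottom): (7,-3,8) with a≤c, −a<b≤a
well minimum = a = 7

7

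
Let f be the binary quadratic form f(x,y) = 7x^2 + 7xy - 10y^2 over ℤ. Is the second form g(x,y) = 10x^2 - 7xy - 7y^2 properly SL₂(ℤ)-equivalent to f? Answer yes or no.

D₁ = 329, D₂ = 329
river cycle of f (length 16): (-10, 13, 4), (4, 11, -13), (-13, 15, 2), (2, 17, -5), (-5, 13, 8), (8, 3, -10), (-10, 17, 1), (1, 17, -10), (-10, 3, 8), (8, 13, -5), … (6 more)
river cycle of g (length 16): (-7, 7, 10), (10, 13, -4), (-4, 11, 13), (13, 15, -2), (-2, 17, 5), (5, 13, -8), (-8, 3, 10), (10, 17, -1), (-1, 17, 10), (10, 3, -8), … (6 more)
cycles differ ⇒ inequivalent

no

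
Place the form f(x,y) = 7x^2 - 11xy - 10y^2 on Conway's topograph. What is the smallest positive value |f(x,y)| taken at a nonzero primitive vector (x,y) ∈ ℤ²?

descent: ρ → (-10,11,7)  [lands on river]
river: ρ → (7,17,-4)
river: ρ → (-4,15,11)
river: ρ → (11,7,-8)
river: ρ → (-8,9,10)
river: ρ → (10,11,-7)
river: ρ → (-7,17,4)
river: ρ → (4,15,-11)
river: ρ → (-11,7,8)
river: ρ → (8,9,-10)
closes: descent 1, river 10
min |a| on river = 4

4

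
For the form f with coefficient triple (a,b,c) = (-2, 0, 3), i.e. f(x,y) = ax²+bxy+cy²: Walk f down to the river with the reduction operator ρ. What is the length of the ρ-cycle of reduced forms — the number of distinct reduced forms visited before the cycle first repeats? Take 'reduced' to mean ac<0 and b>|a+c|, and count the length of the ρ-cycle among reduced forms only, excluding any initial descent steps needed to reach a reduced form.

D = 24, ⌊√D⌋ = 4
descent: ρ → (3,0,-2)
descent: ρ → (-2,4,1)  [lands on river]
river: ρ → (1,4,-2)
ρ-cycle length = 2 (tail of 2 descent steps not counted)

2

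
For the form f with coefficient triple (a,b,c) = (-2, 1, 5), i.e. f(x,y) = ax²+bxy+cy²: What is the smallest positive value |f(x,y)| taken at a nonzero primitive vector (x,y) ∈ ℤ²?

descent: ρ → (5,-1,-2)
descent: ρ → (-2,5,2)  [lands on river]
river: ρ → (2,3,-4)
river: ρ → (-4,5,1)
river: ρ → (1,5,-4)
river: ρ → (-4,3,2)
river: ρ → (2,5,-2)
river: ρ → (-2,3,4)
river: ρ → (4,5,-1)
river: ρ → (-1,5,4)
river: ρ → (4,3,-2)
closes: descent 2, river 10
min |a| on river = 1

1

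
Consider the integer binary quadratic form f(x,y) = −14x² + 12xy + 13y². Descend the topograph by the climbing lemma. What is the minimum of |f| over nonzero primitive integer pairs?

river: ρ → (13,14,-13)
river: ρ → (-13,12,14)
river: ρ → (14,16,-11)
river: ρ → (-11,28,2)
river: ρ → (2,28,-11)
river: ρ → (-11,16,14)
river: ρ → (14,12,-13)
river: ρ → (-13,14,13)
river: ρ → (13,12,-14)
river: ρ → (-14,16,11)
river: ρ → (11,28,-2)
river: ρ → (-2,28,11)
river: ρ → (11,16,-14)
river: ρ → (-14,12,13)
closes: descent 0, river 14
min |a| on river = 2

2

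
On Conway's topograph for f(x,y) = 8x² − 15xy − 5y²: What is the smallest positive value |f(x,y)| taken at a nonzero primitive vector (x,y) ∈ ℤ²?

descent: ρ → (-5,15,8)  [lands on river]
river: ρ → (8,17,-3)
river: ρ → (-3,19,2)
river: ρ → (2,17,-12)
river: ρ → (-12,7,7)
river: ρ → (7,7,-12)
river: ρ → (-12,17,2)
river: ρ → (2,19,-3)
river: ρ → (-3,17,8)
river: ρ → (8,15,-5)
closes: descent 1, river 10
min |a| on river = 2

2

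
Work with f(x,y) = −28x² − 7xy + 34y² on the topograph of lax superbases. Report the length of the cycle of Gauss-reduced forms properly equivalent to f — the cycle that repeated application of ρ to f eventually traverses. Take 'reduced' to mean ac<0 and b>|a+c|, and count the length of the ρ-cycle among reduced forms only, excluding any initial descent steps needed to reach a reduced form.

D = 3857, ⌊√D⌋ = 62
descent: ρ → (34,7,-28)  [lands on river]
river: ρ → (-28,49,13)
river: ρ → (13,55,-16)
river: ρ → (-16,41,34)
river: ρ → (34,27,-23)
river: ρ → (-23,19,38)
river: ρ → (38,57,-4)
river: ρ → (-4,55,52)
river: ρ → (52,49,-7)
river: ρ → (-7,49,52)
river: ρ → (52,55,-4)
river: ρ → (-4,57,38)
river: ρ → (38,19,-23)
river: ρ → (-23,27,34)
river: ρ → (34,41,-16)
river: ρ → (-16,55,13)
river: ρ → (13,49,-28)
river: ρ → (-28,7,34)
river: ρ → (34,61,-1)
river: ρ → (-1,61,34)
ρ-cycle length = 20 (tail of 1 descent step not counted)

20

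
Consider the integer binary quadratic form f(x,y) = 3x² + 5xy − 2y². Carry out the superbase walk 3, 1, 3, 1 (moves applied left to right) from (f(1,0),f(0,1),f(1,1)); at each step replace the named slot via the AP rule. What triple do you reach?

start (3,-2,6) = (f(1,0),f(0,1),f(1,1))
replace slot 3: 2·(3+(-2)) − 6 = -4 → (3,-2,-4)
replace slot 1: 2·((-2)+(-4)) − 3 = -15 → (-15,-2,-4)
replace slot 3: 2·((-15)+(-2)) − (-4) = -30 → (-15,-2,-30)
replace slot 1: 2·((-2)+(-30)) − (-15) = -49 → (-49,-2,-30)

-49,-2,-30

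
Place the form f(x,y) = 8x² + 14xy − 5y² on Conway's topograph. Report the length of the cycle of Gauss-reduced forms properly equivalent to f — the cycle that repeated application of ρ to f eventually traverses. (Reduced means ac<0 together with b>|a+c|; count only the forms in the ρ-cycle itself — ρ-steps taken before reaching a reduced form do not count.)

D = 356, ⌊√D⌋ = 18
river: ρ → (-5,16,5)
river: ρ → (5,14,-8)
river: ρ → (-8,18,1)
river: ρ → (1,18,-8)
river: ρ → (-8,14,5)
river: ρ → (5,16,-5)
river: ρ → (-5,14,8)
river: ρ → (8,18,-1)
river: ρ → (-1,18,8)
river: ρ → (8,14,-5)
ρ-cycle length = 10 (tail of 0 descent steps not counted)

10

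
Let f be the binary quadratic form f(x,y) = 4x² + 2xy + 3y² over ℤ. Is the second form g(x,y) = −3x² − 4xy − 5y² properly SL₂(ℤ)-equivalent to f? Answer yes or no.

D₁ = -44, D₂ = -44
f: flip: (4,2,3)→(3,-2,4)
f: reduced (well bottom): (3,-2,4) with a≤c, −a<b≤a
g is negative-definite; reduce −g:
−g: translate: b→-2 (≡4 mod 6), so (3,4,5)→(3,-2,4)
−g: reduced (well bottom): (3,-2,4) with a≤c, −a<b≤a
flip sign back: reduced form of g is (-3,2,-4)
reduced forms (3, -2, 4) vs (-3, 2, -4) ⇒ inequivalent

no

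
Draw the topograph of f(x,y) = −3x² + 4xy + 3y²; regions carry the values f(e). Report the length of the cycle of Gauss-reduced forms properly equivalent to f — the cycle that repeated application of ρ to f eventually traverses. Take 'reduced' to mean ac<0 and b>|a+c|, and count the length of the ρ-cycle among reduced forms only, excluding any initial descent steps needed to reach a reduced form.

D = 52, ⌊√D⌋ = 7
river: ρ → (3,2,-4)
river: ρ → (-4,6,1)
river: ρ → (1,6,-4)
river: ρ → (-4,2,3)
river: ρ → (3,4,-3)
river: ρ → (-3,2,4)
river: ρ → (4,6,-1)
river: ρ → (-1,6,4)
river: ρ → (4,2,-3)
river: ρ → (-3,4,3)
ρ-cycle length = 10 (tail of 0 descent steps not counted)

10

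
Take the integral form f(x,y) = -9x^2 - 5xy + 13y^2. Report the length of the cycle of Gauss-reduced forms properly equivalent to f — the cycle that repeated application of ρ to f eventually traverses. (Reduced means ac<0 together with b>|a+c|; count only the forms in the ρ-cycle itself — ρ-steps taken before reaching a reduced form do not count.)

D = 493, ⌊√D⌋ = 22
descent: ρ → (13,5,-9)  [lands on river]
river: ρ → (-9,13,9)
river: ρ → (9,5,-13)
river: ρ → (-13,21,1)
river: ρ → (1,21,-13)
river: ρ → (-13,5,9)
river: ρ → (9,13,-9)
river: ρ → (-9,5,13)
river: ρ → (13,21,-1)
river: ρ → (-1,21,13)
ρ-cycle length = 10 (tail of 1 descent step not counted)

10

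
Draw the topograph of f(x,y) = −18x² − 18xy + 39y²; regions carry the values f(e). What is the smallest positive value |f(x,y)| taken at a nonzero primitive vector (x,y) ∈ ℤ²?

descent: ρ → (39,18,-18)
descent: ρ → (-18,54,3)  [lands on river]
river: ρ → (3,54,-18)
closes: descent 2, river 2
min |a| on river = 3

3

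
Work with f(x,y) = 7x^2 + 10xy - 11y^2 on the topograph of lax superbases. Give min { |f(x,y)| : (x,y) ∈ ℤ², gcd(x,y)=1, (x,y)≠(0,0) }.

river: ρ → (-11,12,6)
river: ρ → (6,12,-11)
river: ρ → (-11,10,7)
river: ρ → (7,18,-3)
river: ρ → (-3,18,7)
river: ρ → (7,10,-11)
closes: descent 0, river 6
min |a| on river = 3

3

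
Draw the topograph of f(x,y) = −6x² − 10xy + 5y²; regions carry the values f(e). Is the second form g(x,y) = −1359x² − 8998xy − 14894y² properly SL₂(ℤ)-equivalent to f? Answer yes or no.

D₁ = 220, D₂ = 220
river cycle of f (length 4): (5, 10, -6), (-6, 14, 1), (1, 14, -6), (-6, 10, 5)
river cycle of g (length 4): (-6, 14, 1), (1, 14, -6), (-6, 10, 5), (5, 10, -6)
cycles coincide ⇒ equivalent

yes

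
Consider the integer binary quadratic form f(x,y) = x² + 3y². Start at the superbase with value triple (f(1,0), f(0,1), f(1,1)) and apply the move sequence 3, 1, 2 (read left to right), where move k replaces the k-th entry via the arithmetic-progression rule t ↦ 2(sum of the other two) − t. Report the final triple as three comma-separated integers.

start (1,3,4) = (f(1,0),f(0,1),f(1,1))
replace slot 3: 2·(1+3) − 4 = 4 → (1,3,4)
replace slot 1: 2·(3+4) − 1 = 13 → (13,3,4)
replace slot 2: 2·(13+4) − 3 = 31 → (13,31,4)

13,31,4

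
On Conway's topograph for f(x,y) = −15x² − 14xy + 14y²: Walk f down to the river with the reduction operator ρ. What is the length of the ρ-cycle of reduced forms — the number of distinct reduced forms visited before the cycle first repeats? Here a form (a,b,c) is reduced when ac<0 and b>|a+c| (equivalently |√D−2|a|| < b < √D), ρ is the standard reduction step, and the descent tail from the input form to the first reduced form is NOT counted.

D = 1036, ⌊√D⌋ = 32
descent: ρ → (14,14,-15)  [lands on river]
river: ρ → (-15,16,13)
river: ρ → (13,10,-18)
river: ρ → (-18,26,5)
river: ρ → (5,24,-23)
river: ρ → (-23,22,6)
river: ρ → (6,26,-15)
river: ρ → (-15,4,17)
river: ρ → (17,30,-2)
river: ρ → (-2,30,17)
river: ρ → (17,4,-15)
river: ρ → (-15,26,6)
river: ρ → (6,22,-23)
river: ρ → (-23,24,5)
river: ρ → (5,26,-18)
river: ρ → (-18,10,13)
river: ρ → (13,16,-15)
river: ρ → (-15,14,14)
ρ-cycle length = 18 (tail of 1 descent step not counted)

18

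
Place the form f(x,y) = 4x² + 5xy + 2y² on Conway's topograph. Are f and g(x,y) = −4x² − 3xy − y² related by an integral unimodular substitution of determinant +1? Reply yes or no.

D₁ = -7, D₂ = -7
f: translate: b→-3 (≡5 mod 8), so (4,5,2)→(4,-3,1)
f: flip: (4,-3,1)→(1,3,4)
f: translate: b→1 (≡3 mod 2), so (1,3,4)→(1,1,2)
f: reduced (well bottom): (1,1,2) with a≤c, −a<b≤a
g is negative-definite; reduce −g:
−g: flip: (4,3,1)→(1,-3,4)
−g: translate: b→1 (≡-3 mod 2), so (1,-3,4)→(1,1,2)
−g: reduced (well bottom): (1,1,2) with a≤c, −a<b≤a
flip sign back: reduced form of g is (-1,-1,-2)
reduced forms (1, 1, 2) vs (-1, -1, -2) ⇒ inequivalent

no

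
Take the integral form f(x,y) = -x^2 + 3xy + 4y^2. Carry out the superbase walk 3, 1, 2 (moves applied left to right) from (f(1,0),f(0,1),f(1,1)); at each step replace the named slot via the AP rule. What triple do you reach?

start (-1,4,6) = (f(1,0),f(0,1),f(1,1))
replace slot 3: 2·((-1)+4) − 6 = 0 → (-1,4,0)
replace slot 1: 2·(4+0) − (-1) = 9 → (9,4,0)
replace slot 2: 2·(9+0) − 4 = 14 → (9,14,0)

9,14,0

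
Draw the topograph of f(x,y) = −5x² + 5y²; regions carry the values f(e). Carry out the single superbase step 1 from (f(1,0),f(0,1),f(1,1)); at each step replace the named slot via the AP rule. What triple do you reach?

start (-5,5,0) = (f(1,0),f(0,1),f(1,1))
replace slot 1: 2·(5+0) − (-5) = 15 → (15,5,0)

15,5,0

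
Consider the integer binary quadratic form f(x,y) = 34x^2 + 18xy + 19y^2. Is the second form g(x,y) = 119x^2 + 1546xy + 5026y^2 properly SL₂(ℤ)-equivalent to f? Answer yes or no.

D₁ = -2260, D₂ = -2260
f: flip: (34,18,19)→(19,-18,34)
f: reduced (well bottom): (19,-18,34) with a≤c, −a<b≤a
g: translate: b→118 (≡1546 mod 238), so (119,1546,5026)→(119,118,34)
g: flip: (119,118,34)→(34,-118,119)
g: translate: b→18 (≡-118 mod 68), so (34,-118,119)→(34,18,19)
g: flip: (34,18,19)→(19,-18,34)
g: reduced (well bottom): (19,-18,34) with a≤c, −a<b≤a
reduced forms (19, -18, 34) vs (19, -18, 34) ⇒ equivalent

yes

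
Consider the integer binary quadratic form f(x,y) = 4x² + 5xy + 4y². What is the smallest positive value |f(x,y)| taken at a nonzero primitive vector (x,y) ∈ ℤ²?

translate: b→-3 (≡5 mod 8), so (4,5,4)→(4,-3,3)
flip: (4,-3,3)→(3,3,4)
reduced (well bottom): (3,3,4) with a≤c, −a<b≤a
well minimum = a = 3

3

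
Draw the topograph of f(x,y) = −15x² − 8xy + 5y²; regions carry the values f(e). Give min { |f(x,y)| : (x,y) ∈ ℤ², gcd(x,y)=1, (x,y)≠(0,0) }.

descent: ρ → (5,18,-2)  [lands on river]
river: ρ → (-2,18,5)
river: ρ → (5,12,-11)
river: ρ → (-11,10,6)
river: ρ → (6,14,-7)
river: ρ → (-7,14,6)
river: ρ → (6,10,-11)
river: ρ → (-11,12,5)
closes: descent 1, river 8
min |a| on river = 2

2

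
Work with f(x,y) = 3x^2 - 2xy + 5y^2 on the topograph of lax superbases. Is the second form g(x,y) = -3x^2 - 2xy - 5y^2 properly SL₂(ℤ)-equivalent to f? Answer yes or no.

D₁ = -56, D₂ = -56
f: reduced (well bottom): (3,-2,5) with a≤c, −a<b≤a
g is negative-definite; reduce −g:
−g: reduced (well bottom): (3,2,5) with a≤c, −a<b≤a
flip sign back: reduced form of g is (-3,-2,-5)
reduced forms (3, -2, 5) vs (-3, -2, -5) ⇒ inequivalent

no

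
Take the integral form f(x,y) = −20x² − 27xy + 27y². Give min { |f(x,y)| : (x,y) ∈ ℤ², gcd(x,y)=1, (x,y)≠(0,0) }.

descent: ρ → (27,27,-20)  [lands on river]
river: ρ → (-20,53,1)
river: ρ → (1,53,-20)
river: ρ → (-20,27,27)
closes: descent 1, river 4
min |a| on river = 1

1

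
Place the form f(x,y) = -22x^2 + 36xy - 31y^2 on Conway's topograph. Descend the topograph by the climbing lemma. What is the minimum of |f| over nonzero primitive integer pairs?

translate: b→8 (≡-36 mod 44), so (22,-36,31)→(22,8,17)
flip: (22,8,17)→(17,-8,22)
reduced (well bottom): (17,-8,22) with a≤c, −a<b≤a
well minimum |f| = |-17| = 17 (negative-definite)

17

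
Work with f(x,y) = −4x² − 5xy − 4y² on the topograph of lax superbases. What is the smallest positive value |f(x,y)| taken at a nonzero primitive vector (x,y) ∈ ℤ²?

translate: b→-3 (≡5 mod 8), so (4,5,4)→(4,-3,3)
flip: (4,-3,3)→(3,3,4)
reduced (well bottom): (3,3,4) with a≤c, −a<b≤a
well minimum |f| = |-3| = 3 (negative-definite)

3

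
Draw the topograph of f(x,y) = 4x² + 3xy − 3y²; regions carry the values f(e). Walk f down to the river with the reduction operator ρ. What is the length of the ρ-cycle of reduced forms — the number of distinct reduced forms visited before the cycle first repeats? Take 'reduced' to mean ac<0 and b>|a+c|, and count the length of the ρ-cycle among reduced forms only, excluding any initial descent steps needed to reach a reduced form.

D = 57, ⌊√D⌋ = 7
river: ρ → (-3,3,4)
river: ρ → (4,5,-2)
river: ρ → (-2,7,1)
river: ρ → (1,7,-2)
river: ρ → (-2,5,4)
river: ρ → (4,3,-3)
ρ-cycle length = 6 (tail of 0 descent steps not counted)

6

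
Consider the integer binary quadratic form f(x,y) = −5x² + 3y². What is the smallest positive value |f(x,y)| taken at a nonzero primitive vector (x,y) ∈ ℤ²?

descent: ρ → (3,6,-2)  [lands on river]
river: ρ → (-2,6,3)
closes: descent 1, river 2
min |a| on river = 2

2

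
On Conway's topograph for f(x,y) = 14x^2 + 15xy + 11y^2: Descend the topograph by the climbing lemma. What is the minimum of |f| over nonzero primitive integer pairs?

translate: b→-13 (≡15 mod 28), so (14,15,11)→(14,-13,10)
flip: (14,-13,10)→(10,13,14)
translate: b→-7 (≡13 mod 20), so (10,13,14)→(10,-7,11)
reduced (well bottom): (10,-7,11) with a≤c, −a<b≤a
well minimum = a = 10

10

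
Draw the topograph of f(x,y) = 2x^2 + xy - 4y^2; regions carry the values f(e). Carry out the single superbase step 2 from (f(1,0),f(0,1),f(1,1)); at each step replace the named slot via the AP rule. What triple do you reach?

start (2,-4,-1) = (f(1,0),f(0,1),f(1,1))
replace slot 2: 2·(2+(-1)) − (-4) = 6 → (2,6,-1)

2,6,-1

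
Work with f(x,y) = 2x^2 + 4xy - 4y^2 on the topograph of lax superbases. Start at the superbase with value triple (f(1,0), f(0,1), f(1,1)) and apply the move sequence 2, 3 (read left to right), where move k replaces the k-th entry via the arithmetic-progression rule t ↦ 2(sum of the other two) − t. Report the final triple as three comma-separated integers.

start (2,-4,2) = (f(1,0),f(0,1),f(1,1))
replace slot 2: 2·(2+2) − (-4) = 12 → (2,12,2)
replace slot 3: 2·(2+12) − 2 = 26 → (2,12,26)

2,12,26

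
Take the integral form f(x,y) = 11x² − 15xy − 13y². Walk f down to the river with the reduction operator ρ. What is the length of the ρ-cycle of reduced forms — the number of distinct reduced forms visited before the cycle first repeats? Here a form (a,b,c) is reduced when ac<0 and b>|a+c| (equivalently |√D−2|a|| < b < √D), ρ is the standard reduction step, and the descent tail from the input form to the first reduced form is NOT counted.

D = 797, ⌊√D⌋ = 28
descent: ρ → (-13,15,11)  [lands on river]
river: ρ → (11,7,-17)
river: ρ → (-17,27,1)
river: ρ → (1,27,-17)
river: ρ → (-17,7,11)
river: ρ → (11,15,-13)
river: ρ → (-13,11,13)
river: ρ → (13,15,-11)
river: ρ → (-11,7,17)
river: ρ → (17,27,-1)
river: ρ → (-1,27,17)
river: ρ → (17,7,-11)
river: ρ → (-11,15,13)
river: ρ → (13,11,-13)
ρ-cycle length = 14 (tail of 1 descent step not counted)

14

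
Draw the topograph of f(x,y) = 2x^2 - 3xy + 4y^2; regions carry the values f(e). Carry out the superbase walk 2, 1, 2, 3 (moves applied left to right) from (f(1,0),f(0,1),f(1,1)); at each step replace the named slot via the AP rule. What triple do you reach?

start (2,4,3) = (f(1,0),f(0,1),f(1,1))
replace slot 2: 2·(2+3) − 4 = 6 → (2,6,3)
replace slot 1: 2·(6+3) − 2 = 16 → (16,6,3)
replace slot 2: 2·(16+3) − 6 = 32 → (16,32,3)
replace slot 3: 2·(16+32) − 3 = 93 → (16,32,93)

16,32,93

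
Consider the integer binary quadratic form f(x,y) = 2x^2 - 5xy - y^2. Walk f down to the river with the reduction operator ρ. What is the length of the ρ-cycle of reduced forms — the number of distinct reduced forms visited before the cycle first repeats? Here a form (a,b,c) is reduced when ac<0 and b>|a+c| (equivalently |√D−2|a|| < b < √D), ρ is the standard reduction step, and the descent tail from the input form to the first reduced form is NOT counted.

D = 33, ⌊√D⌋ = 5
descent: ρ → (-1,5,2)  [lands on river]
river: ρ → (2,3,-3)
river: ρ → (-3,3,2)
river: ρ → (2,5,-1)
ρ-cycle length = 4 (tail of 1 descent step not counted)

4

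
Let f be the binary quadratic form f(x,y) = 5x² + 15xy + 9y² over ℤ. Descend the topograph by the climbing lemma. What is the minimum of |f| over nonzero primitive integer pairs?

descent: ρ → (9,3,-1)
descent: ρ → (-1,5,5)  [lands on river]
river: ρ → (5,5,-1)
closes: descent 2, river 2
min |a| on river = 1

1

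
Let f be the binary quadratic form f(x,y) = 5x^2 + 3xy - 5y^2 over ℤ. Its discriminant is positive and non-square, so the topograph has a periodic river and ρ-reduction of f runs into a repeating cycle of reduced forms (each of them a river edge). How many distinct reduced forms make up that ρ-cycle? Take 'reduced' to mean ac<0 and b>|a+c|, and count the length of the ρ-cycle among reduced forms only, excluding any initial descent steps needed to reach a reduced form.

D = 109, ⌊√D⌋ = 10
river: ρ → (-5,7,3)
river: ρ → (3,5,-7)
river: ρ → (-7,9,1)
river: ρ → (1,9,-7)
river: ρ → (-7,5,3)
river: ρ → (3,7,-5)
river: ρ → (-5,3,5)
river: ρ → (5,7,-3)
river: ρ → (-3,5,7)
river: ρ → (7,9,-1)
river: ρ → (-1,9,7)
river: ρ → (7,5,-3)
river: ρ → (-3,7,5)
river: ρ → (5,3,-5)
ρ-cycle length = 14 (tail of 0 descent steps not counted)

14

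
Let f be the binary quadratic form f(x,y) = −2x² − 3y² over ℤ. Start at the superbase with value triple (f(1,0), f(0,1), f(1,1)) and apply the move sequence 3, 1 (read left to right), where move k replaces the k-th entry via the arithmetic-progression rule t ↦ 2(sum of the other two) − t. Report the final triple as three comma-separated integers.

start (-2,-3,-5) = (f(1,0),f(0,1),f(1,1))
replace slot 3: 2·((-2)+(-3)) − (-5) = -5 → (-2,-3,-5)
replace slot 1: 2·((-3)+(-5)) − (-2) = -14 → (-14,-3,-5)

-14,-3,-5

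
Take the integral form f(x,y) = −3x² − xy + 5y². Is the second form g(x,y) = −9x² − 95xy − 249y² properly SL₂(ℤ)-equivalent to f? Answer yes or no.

D₁ = 61, D₂ = 61
river cycle of f (length 6): (-3, 5, 3), (3, 7, -1), (-1, 7, 3), (3, 5, -3), (-3, 7, 1), (1, 7, -3)
river cycle of g (length 6): (1, 7, -3), (-3, 5, 3), (3, 7, -1), (-1, 7, 3), (3, 5, -3), (-3, 7, 1)
cycles coincide ⇒ equivalent

yes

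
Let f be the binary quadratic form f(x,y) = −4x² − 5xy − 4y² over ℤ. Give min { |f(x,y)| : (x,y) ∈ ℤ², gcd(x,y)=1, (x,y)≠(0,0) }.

translate: b→-3 (≡5 mod 8), so (4,5,4)→(4,-3,3)
flip: (4,-3,3)→(3,3,4)
reduced (well bottom): (3,3,4) with a≤c, −a<b≤a
well minimum |f| = |-3| = 3 (negative-definite)

3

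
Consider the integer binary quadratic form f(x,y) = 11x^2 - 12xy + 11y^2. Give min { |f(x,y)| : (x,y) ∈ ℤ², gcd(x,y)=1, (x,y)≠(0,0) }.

translate: b→10 (≡-12 mod 22), so (11,-12,11)→(11,10,10)
flip: (11,10,10)→(10,-10,11)
translate: b→10 (≡-10 mod 20), so (10,-10,11)→(10,10,11)
reduced (well bottom): (10,10,11) with a≤c, −a<b≤a
well minimum = a = 10

10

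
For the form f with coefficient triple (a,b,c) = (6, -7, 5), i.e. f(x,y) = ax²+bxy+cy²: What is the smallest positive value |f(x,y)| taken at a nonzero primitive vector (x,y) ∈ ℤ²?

translate: b→5 (≡-7 mod 12), so (6,-7,5)→(6,5,4)
flip: (6,5,4)→(4,-5,6)
translate: b→3 (≡-5 mod 8), so (4,-5,6)→(4,3,5)
reduced (well bottom): (4,3,5) with a≤c, −a<b≤a
well minimum = a = 4

4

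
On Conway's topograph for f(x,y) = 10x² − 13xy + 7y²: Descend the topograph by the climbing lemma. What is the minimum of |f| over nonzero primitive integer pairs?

translate: b→7 (≡-13 mod 20), so (10,-13,7)→(10,7,4)
flip: (10,7,4)→(4,-7,10)
translate: b→1 (≡-7 mod 8), so (4,-7,10)→(4,1,7)
reduced (well bottom): (4,1,7) with a≤c, −a<b≤a
well minimum = a = 4

4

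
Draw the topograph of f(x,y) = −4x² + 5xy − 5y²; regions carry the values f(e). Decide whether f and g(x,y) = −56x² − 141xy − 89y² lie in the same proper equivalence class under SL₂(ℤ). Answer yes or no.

D₁ = -55, D₂ = -55
f is negative-definite; reduce −f:
−f: translate: b→3 (≡-5 mod 8), so (4,-5,5)→(4,3,4)
−f: reduced (well bottom): (4,3,4) with a≤c, −a<b≤a
flip sign back: reduced form of f is (-4,-3,-4)
g is negative-definite; reduce −g:
−g: translate: b→29 (≡141 mod 112), so (56,141,89)→(56,29,4)
−g: flip: (56,29,4)→(4,-29,56)
−g: translate: b→3 (≡-29 mod 8), so (4,-29,56)→(4,3,4)
−g: reduced (well bottom): (4,3,4) with a≤c, −a<b≤a
flip sign back: reduced form of g is (-4,-3,-4)
reduced forms (-4, -3, -4) vs (-4, -3, -4) ⇒ equivalent

yes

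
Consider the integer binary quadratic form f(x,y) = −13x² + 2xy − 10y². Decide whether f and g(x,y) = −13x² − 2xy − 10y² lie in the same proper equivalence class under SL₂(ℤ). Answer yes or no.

D₁ = -516, D₂ = -516
f is negative-definite; reduce −f:
−f: flip: (13,-2,10)→(10,2,13)
−f: reduced (well bottom): (10,2,13) with a≤c, −a<b≤a
flip sign back: reduced form of f is (-10,-2,-13)
g is negative-definite; reduce −g:
−g: flip: (13,2,10)→(10,-2,13)
−g: reduced (well bottom): (10,-2,13) with a≤c, −a<b≤a
flip sign back: reduced form of g is (-10,2,-13)
reduced forms (-10, -2, -13) vs (-10, 2, -13) ⇒ inequivalent

no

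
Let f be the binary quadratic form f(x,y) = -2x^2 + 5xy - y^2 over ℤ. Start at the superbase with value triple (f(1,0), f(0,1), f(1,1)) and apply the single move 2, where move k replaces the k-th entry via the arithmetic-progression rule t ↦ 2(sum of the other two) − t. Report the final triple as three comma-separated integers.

start (-2,-1,2) = (f(1,0),f(0,1),f(1,1))
replace slot 2: 2·((-2)+2) − (-1) = 1 → (-2,1,2)

-2,1,2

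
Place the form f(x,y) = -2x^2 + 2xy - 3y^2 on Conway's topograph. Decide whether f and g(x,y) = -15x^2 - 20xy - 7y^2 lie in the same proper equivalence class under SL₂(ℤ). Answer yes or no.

D₁ = -20, D₂ = -20
f is negative-definite; reduce −f:
−f: translate: b→2 (≡-2 mod 4), so (2,-2,3)→(2,2,3)
−f: reduced (well bottom): (2,2,3) with a≤c, −a<b≤a
flip sign back: reduced form of f is (-2,-2,-3)
g is negative-definite; reduce −g:
−g: translate: b→-10 (≡20 mod 30), so (15,20,7)→(15,-10,2)
−g: flip: (15,-10,2)→(2,10,15)
−g: translate: b→2 (≡10 mod 4), so (2,10,15)→(2,2,3)
−g: reduced (well bottom): (2,2,3) with a≤c, −a<b≤a
flip sign back: reduced form of g is (-2,-2,-3)
reduced forms (-2, -2, -3) vs (-2, -2, -3) ⇒ equivalent

yes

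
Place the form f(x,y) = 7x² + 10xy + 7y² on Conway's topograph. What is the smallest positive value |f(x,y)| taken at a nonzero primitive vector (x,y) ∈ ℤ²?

translate: b→-4 (≡10 mod 14), so (7,10,7)→(7,-4,4)
flip: (7,-4,4)→(4,4,7)
reduced (well bottom): (4,4,7) with a≤c, −a<b≤a
well minimum = a = 4

4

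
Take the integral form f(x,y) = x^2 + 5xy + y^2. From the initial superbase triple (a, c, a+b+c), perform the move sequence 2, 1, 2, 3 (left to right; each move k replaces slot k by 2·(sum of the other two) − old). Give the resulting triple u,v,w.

start (1,1,7) = (f(1,0),f(0,1),f(1,1))
replace slot 2: 2·(1+7) − 1 = 15 → (1,15,7)
replace slot 1: 2·(15+7) − 1 = 43 → (43,15,7)
replace slot 2: 2·(43+7) − 15 = 85 → (43,85,7)
replace slot 3: 2·(43+85) − 7 = 249 → (43,85,249)

43,85,249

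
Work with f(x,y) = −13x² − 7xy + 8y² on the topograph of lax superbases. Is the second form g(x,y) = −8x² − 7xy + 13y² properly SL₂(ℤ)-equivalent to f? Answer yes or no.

D₁ = 465, D₂ = 465
river cycle of f (length 10): (8, 7, -13), (-13, 19, 2), (2, 21, -3), (-3, 21, 2), (2, 19, -13), (-13, 7, 8), (8, 9, -12), (-12, 15, 5), (5, 15, -12), (-12, 9, 8)
river cycle of g (length 10): (13, 7, -8), (-8, 9, 12), (12, 15, -5), (-5, 15, 12), (12, 9, -8), (-8, 7, 13), (13, 19, -2), (-2, 21, 3), (3, 21, -2), (-2, 19, 13)
cycles differ ⇒ inequivalent

no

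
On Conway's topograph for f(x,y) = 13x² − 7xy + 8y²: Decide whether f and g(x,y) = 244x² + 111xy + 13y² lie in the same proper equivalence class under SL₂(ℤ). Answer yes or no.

D₁ = -367, D₂ = -367
f: flip: (13,-7,8)→(8,7,13)
f: reduced (well bottom): (8,7,13) with a≤c, −a<b≤a
g: flip: (244,111,13)→(13,-111,244)
g: translate: b→-7 (≡-111 mod 26), so (13,-111,244)→(13,-7,8)
g: flip: (13,-7,8)→(8,7,13)
g: reduced (well bottom): (8,7,13) with a≤c, −a<b≤a
reduced forms (8, 7, 13) vs (8, 7, 13) ⇒ equivalent

yes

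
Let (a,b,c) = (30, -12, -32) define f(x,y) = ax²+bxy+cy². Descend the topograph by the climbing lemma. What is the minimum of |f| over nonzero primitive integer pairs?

descent: ρ → (-32,12,30)  [lands on river]
river: ρ → (30,48,-14)
river: ρ → (-14,36,48)
river: ρ → (48,60,-2)
river: ρ → (-2,60,48)
river: ρ → (48,36,-14)
river: ρ → (-14,48,30)
river: ρ → (30,12,-32)
river: ρ → (-32,52,10)
river: ρ → (10,48,-42)
river: ρ → (-42,36,16)
river: ρ → (16,60,-6)
river: ρ → (-6,60,16)
river: ρ → (16,36,-42)
river: ρ → (-42,48,10)
river: ρ → (10,52,-32)
closes: descent 1, river 16
min |a| on river = 2

2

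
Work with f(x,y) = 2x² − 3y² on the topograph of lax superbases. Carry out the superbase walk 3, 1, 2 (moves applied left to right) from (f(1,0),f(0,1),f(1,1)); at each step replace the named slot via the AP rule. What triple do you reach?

start (2,-3,-1) = (f(1,0),f(0,1),f(1,1))
replace slot 3: 2·(2+(-3)) − (-1) = -1 → (2,-3,-1)
replace slot 1: 2·((-3)+(-1)) − 2 = -10 → (-10,-3,-1)
replace slot 2: 2·((-10)+(-1)) − (-3) = -19 → (-10,-19,-1)

-10,-19,-1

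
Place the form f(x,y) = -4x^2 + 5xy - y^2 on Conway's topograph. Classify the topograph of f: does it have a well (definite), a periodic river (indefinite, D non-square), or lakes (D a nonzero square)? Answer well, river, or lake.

D = b²−4ac = 5² − 4·(-4)·(-1) = 9
D = 3² is a perfect square ⇒ form factors over ℤ ⇒ lakes

lake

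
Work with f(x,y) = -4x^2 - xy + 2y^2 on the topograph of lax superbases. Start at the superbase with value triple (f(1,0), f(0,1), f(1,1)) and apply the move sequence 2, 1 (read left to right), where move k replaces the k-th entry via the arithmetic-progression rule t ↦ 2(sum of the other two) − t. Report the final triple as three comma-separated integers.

start (-4,2,-3) = (f(1,0),f(0,1),f(1,1))
replace slot 2: 2·((-4)+(-3)) − 2 = -16 → (-4,-16,-3)
replace slot 1: 2·((-16)+(-3)) − (-4) = -34 → (-34,-16,-3)

-34,-16,-3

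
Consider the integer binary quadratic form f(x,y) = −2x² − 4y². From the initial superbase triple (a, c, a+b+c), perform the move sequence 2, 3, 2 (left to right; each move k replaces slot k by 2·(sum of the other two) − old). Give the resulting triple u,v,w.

start (-2,-4,-6) = (f(1,0),f(0,1),f(1,1))
replace slot 2: 2·((-2)+(-6)) − (-4) = -12 → (-2,-12,-6)
replace slot 3: 2·((-2)+(-12)) − (-6) = -22 → (-2,-12,-22)
replace slot 2: 2·((-2)+(-22)) − (-12) = -36 → (-2,-36,-22)

-2,-36,-22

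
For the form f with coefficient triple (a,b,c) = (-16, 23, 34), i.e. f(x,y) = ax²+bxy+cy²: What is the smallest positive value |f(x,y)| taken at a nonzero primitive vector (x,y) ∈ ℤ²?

river: ρ → (34,45,-5)
river: ρ → (-5,45,34)
river: ρ → (34,23,-16)
river: ρ → (-16,41,16)
river: ρ → (16,23,-34)
river: ρ → (-34,45,5)
river: ρ → (5,45,-34)
river: ρ → (-34,23,16)
river: ρ → (16,41,-16)
river: ρ → (-16,23,34)
closes: descent 0, river 10
min |a| on river = 5

5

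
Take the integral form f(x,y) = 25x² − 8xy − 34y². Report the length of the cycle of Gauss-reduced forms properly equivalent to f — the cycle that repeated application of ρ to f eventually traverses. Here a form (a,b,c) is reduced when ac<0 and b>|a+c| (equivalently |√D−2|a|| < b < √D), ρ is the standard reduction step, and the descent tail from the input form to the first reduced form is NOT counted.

D = 3464, ⌊√D⌋ = 58
descent: ρ → (-34,8,25)
descent: ρ → (25,42,-17)  [lands on river]
river: ρ → (-17,26,41)
river: ρ → (41,56,-2)
river: ρ → (-2,56,41)
river: ρ → (41,26,-17)
river: ρ → (-17,42,25)
river: ρ → (25,58,-1)
river: ρ → (-1,58,25)
ρ-cycle length = 8 (tail of 2 descent steps not counted)

8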